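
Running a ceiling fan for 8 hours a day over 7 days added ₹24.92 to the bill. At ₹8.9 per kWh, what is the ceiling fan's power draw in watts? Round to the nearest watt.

Energy = ₹24.92 ÷ ₹8.9/kWh = 2.8 kWh
Runtime = 8 h/day × 7 days = 56 h
Power = 2.8 kWh ÷ 56 h = 0.05 kW = 50 W

50 W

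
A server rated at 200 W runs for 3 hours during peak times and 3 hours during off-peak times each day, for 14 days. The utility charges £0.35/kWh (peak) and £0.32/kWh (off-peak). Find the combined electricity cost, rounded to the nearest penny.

Peak energy = 0.2 kW × 3 h × 14 = 8.4 kWh
Off-peak energy = 0.2 kW × 3 h × 14 = 8.4 kWh
Cost = 8.4 × £0.35 + 8.4 × £0.32 = £2.94 + £2.688 = £5.63

£5.63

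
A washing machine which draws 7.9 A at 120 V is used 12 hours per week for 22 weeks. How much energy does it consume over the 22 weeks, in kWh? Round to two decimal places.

Power = 7.9 A × 120 V = 948 W = 0.948 kW
Runtime = 12 h/week × 22 weeks = 264 h
Energy = 0.948 kW × 264 h = 250.272 kWh ≈ 250.27 kWh

250.27 kWh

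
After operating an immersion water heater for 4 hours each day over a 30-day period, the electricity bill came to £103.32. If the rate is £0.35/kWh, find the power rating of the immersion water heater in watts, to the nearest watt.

2460 W

Energy = £103.32 ÷ £0.35/kWh = 295.2 kWh
Runtime = 4 h/day × 30 days = 120 h
Power = 295.2 kWh ÷ 120 h = 2.46 kW = 2460 W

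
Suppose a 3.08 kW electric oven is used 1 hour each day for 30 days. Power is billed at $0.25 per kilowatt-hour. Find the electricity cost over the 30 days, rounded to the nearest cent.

Runtime = 1 h/day × 30 days = 30 h
Energy = 3.08 kW × 30 h = 92.4 kWh
Cost = 92.4 kWh × $0.25/kWh = $23.10

$23.10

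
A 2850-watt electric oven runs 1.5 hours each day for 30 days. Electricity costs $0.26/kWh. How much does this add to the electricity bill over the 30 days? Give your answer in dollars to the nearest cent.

Runtime = 1.5 h/day × 30 days = 45 h
Energy = 2.85 kW × 45 h = 128.25 kWh
Cost = 128.25 kWh × $0.26/kWh = $33.35

$33.35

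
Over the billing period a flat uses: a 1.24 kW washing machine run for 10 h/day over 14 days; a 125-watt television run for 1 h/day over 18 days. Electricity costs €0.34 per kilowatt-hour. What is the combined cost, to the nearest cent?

€59.79

washing machine: Runtime = 10 h/day × 14 days = 140 h
washing machine: 1.24 kW × 140 h = 173.6 kWh
television: Runtime = 1 h/day × 18 days = 18 h
television: 0.125 kW × 18 h = 2.25 kWh
Total energy = 175.85 kWh
Cost = 175.85 × €0.34 = €59.79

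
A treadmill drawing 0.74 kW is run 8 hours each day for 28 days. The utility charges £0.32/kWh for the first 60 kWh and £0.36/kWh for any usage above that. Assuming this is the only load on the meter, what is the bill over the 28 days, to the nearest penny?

Runtime = 8 h/day × 28 days = 224 h
Energy = 0.74 kW × 224 h = 165.76 kWh
Tier 1 (0–60 kWh): 60 × £0.32 = £19.2
Above 60 kWh: 105.76 × £0.36 = £38.0736
Bill = £57.27

£57.27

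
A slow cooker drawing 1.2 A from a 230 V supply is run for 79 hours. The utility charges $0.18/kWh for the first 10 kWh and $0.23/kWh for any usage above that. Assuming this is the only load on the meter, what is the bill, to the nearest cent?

Power = 1.2 A × 230 V = 276 W = 0.276 kW
Energy = 0.276 kW × 79 h = 21.804 kWh
Tier 1 (0–10 kWh): 10 × $0.18 = $1.8
Above 10 kWh: 11.804 × $0.23 = $2.71492
Bill = $4.51

$4.51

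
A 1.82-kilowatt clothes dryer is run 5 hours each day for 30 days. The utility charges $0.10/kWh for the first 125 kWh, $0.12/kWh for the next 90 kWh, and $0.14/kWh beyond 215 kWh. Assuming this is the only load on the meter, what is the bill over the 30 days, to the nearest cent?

Runtime = 5 h/day × 30 days = 150 h
Energy = 1.82 kW × 150 h = 273 kWh
Tier 1 (0–125 kWh): 125 × $0.10 = $12.5
Tier 2 (125–215 kWh): 90 × $0.12 = $10.8
Above 215 kWh: 58 × $0.14 = $8.12
Bill = $31.42

$31.42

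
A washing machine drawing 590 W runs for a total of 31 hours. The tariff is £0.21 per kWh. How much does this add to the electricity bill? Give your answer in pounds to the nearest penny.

£3.84

Energy = 0.59 kW × 31 h = 18.29 kWh
Cost = 18.29 kWh × £0.21/kWh = £3.84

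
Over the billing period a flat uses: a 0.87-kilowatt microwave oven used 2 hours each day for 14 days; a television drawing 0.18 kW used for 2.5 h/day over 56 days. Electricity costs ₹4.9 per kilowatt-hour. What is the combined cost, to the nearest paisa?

microwave oven: Runtime = 2 h/day × 14 days = 28 h
microwave oven: 0.87 kW × 28 h = 24.36 kWh
television: Runtime = 2.5 h/day × 56 days = 140 h
television: 0.18 kW × 140 h = 25.2 kWh
Total energy = 49.56 kWh
Cost = 49.56 × ₹4.9 = ₹242.84

₹242.84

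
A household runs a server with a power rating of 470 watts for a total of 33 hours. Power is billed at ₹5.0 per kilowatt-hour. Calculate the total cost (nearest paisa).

₹77.55

Energy = 0.47 kW × 33 h = 15.51 kWh
Cost = 15.51 kWh × ₹5.0/kWh = ₹77.55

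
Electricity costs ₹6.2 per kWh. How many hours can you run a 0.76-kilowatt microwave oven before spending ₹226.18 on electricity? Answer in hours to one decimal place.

48.0 h

Energy available = ₹226.18 ÷ ₹6.2/kWh = 36.4806 kWh
Hours = 36.4806 kWh ÷ 0.76 kW = 48.0 h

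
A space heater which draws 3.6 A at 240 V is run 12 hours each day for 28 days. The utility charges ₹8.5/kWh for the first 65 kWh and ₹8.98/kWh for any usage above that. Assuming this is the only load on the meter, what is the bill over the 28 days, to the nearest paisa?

Power = 3.6 A × 240 V = 864 W = 0.864 kW
Runtime = 12 h/day × 28 days = 336 h
Energy = 0.864 kW × 336 h = 290.304 kWh
Tier 1 (0–65 kWh): 65 × ₹8.5 = ₹552.5
Above 65 kWh: 225.304 × ₹8.98 = ₹2023.22992
Bill = ₹2575.73

₹2575.73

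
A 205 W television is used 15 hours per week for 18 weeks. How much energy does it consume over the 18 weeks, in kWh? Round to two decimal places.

55.35 kWh

Runtime = 15 h/week × 18 weeks = 270 h
Energy = 0.205 kW × 270 h = 55.35 kWh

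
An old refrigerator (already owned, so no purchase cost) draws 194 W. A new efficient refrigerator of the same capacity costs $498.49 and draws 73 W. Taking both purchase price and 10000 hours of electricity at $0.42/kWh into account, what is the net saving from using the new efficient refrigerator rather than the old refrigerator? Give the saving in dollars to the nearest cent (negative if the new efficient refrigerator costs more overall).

old refrigerator: $0.00 + (194/1000) kW × 10000 h × $0.42 = $0.00 + $814.8 = $814.8
new efficient refrigerator: $498.49 + (73/1000) kW × 10000 h × $0.42 = $498.49 + $306.6 = $805.09
Saving = $814.8 − $805.09 = $9.71

$9.71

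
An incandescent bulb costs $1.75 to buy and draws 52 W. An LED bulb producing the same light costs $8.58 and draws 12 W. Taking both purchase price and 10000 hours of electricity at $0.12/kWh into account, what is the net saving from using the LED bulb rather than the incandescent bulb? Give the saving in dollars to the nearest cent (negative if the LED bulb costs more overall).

incandescent bulb: $1.75 + (52/1000) kW × 10000 h × $0.12 = $1.75 + $62.4 = $64.15
LED bulb: $8.58 + (12/1000) kW × 10000 h × $0.12 = $8.58 + $14.4 = $22.98
Saving = $64.15 − $22.98 = $41.17

$41.17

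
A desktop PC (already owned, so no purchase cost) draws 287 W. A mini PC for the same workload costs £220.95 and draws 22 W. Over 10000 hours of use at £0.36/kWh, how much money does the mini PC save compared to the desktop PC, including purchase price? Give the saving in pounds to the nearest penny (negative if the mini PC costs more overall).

desktop PC: £0.00 + (287/1000) kW × 10000 h × £0.36 = £0.00 + £1033.2 = £1033.2
mini PC: £220.95 + (22/1000) kW × 10000 h × £0.36 = £220.95 + £79.2 = £300.15
Saving = £1033.2 − £300.15 = £733.05

£733.05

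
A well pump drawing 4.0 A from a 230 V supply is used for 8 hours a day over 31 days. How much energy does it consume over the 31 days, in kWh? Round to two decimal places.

Power = 4.0 A × 230 V = 920 W = 0.92 kW
Runtime = 8 h/day × 31 days = 248 h
Energy = 0.92 kW × 248 h = 228.16 kWh

228.16 kWh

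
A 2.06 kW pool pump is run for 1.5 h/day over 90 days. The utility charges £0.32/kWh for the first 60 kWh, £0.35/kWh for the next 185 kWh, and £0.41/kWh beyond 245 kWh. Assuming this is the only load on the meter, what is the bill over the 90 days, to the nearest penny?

Runtime = 1.5 h/day × 90 days = 135 h
Energy = 2.06 kW × 135 h = 278.1 kWh
Tier 1 (0–60 kWh): 60 × £0.32 = £19.2
Tier 2 (60–245 kWh): 185 × £0.35 = £64.75
Above 245 kWh: 33.1 × £0.41 = £13.571
Bill = £97.52

£97.52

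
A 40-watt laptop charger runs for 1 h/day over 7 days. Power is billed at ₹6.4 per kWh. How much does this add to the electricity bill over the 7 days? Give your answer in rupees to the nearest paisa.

Runtime = 1 h/day × 7 days = 7 h
Energy = 0.04 kW × 7 h = 0.28 kWh
Cost = 0.28 kWh × ₹6.4/kWh = ₹1.79

₹1.79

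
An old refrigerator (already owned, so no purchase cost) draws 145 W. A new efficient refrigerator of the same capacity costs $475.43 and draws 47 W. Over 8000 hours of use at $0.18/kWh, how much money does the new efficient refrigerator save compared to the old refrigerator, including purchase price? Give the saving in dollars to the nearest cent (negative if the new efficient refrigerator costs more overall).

old refrigerator: $0.00 + (145/1000) kW × 8000 h × $0.18 = $0.00 + $208.8 = $208.8
new efficient refrigerator: $475.43 + (47/1000) kW × 8000 h × $0.18 = $475.43 + $67.68 = $543.11
Saving = $208.8 − $543.11 = −$334.31

-$334.31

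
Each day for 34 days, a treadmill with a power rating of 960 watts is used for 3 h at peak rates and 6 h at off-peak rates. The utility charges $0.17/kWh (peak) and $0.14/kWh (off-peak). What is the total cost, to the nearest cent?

Peak energy = 0.96 kW × 3 h × 34 = 97.92 kWh
Off-peak energy = 0.96 kW × 6 h × 34 = 195.84 kWh
Cost = 97.92 × $0.17 + 195.84 × $0.14 = $16.6464 + $27.4176 = $44.06

$44.06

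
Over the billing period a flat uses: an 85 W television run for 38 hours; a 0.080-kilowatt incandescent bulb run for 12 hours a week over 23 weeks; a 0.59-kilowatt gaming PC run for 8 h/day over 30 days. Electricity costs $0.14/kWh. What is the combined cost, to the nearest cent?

television: 0.085 kW × 38 h = 3.23 kWh
incandescent bulb: Runtime = 12 h/week × 23 weeks = 276 h
incandescent bulb: 0.08 kW × 276 h = 22.08 kWh
gaming PC: Runtime = 8 h/day × 30 days = 240 h
gaming PC: 0.59 kW × 240 h = 141.6 kWh
Total energy = 166.91 kWh
Cost = 166.91 × $0.14 = $23.37

$23.37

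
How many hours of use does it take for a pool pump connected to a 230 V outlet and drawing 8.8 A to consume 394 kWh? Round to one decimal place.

Power = 8.8 A × 230 V = 2024 W = 2.024 kW
Hours = 394 kWh ÷ 2.024 kW = 194.7 h

194.7 h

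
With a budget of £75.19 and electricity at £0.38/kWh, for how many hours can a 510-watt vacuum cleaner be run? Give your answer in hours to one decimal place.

Energy available = £75.19 ÷ £0.38/kWh = 197.8684 kWh
Hours = 197.8684 kWh ÷ 0.51 kW = 388.0 h

388.0 h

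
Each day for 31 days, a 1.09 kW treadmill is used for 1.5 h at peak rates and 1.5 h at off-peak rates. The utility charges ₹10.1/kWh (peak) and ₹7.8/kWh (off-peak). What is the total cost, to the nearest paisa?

₹907.26

Peak energy = 1.09 kW × 1.5 h × 31 = 50.685 kWh
Off-peak energy = 1.09 kW × 1.5 h × 31 = 50.685 kWh
Cost = 50.685 × ₹10.1 + 50.685 × ₹7.8 = ₹511.9185 + ₹395.343 = ₹907.26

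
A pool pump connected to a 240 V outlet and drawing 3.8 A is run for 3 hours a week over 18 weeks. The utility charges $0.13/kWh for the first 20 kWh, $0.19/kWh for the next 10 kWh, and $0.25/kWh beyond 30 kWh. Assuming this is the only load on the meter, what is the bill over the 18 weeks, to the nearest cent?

$9.31

Power = 3.8 A × 240 V = 912 W = 0.912 kW
Runtime = 3 h/week × 18 weeks = 54 h
Energy = 0.912 kW × 54 h = 49.248 kWh
Tier 1 (0–20 kWh): 20 × $0.13 = $2.6
Tier 2 (20–30 kWh): 10 × $0.19 = $1.9
Above 30 kWh: 19.248 × $0.25 = $4.812
Bill = $9.31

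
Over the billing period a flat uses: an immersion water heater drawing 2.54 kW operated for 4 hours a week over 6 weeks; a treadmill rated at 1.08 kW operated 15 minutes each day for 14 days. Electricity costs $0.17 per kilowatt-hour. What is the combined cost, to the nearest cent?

$11.01

immersion water heater: Runtime = 4 h/week × 6 weeks = 24 h
immersion water heater: 2.54 kW × 24 h = 60.96 kWh
treadmill: Runtime = 15 min × 14 = 210 min = 3.5 h
treadmill: 1.08 kW × 3.5 h = 3.78 kWh
Total energy = 64.74 kWh
Cost = 64.74 × $0.17 = $11.01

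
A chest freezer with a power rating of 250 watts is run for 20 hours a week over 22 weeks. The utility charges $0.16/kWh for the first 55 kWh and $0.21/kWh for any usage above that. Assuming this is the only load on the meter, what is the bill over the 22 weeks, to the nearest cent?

$20.35

Runtime = 20 h/week × 22 weeks = 440 h
Energy = 0.25 kW × 440 h = 110 kWh
Tier 1 (0–55 kWh): 55 × $0.16 = $8.8
Above 55 kWh: 55 × $0.21 = $11.55
Bill = $20.35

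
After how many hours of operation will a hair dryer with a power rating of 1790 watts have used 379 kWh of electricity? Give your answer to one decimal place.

211.7 h

Hours = 379 kWh ÷ 1.79 kW = 211.7 h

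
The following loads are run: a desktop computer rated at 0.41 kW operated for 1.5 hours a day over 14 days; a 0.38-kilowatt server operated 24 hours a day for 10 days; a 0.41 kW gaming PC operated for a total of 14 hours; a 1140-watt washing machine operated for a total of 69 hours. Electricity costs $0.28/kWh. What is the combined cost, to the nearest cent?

$51.58

desktop computer: Runtime = 1.5 h/day × 14 days = 21 h
desktop computer: 0.41 kW × 21 h = 8.61 kWh
server: Runtime = 24 h × 10 = 240 h
server: 0.38 kW × 240 h = 91.2 kWh
gaming PC: 0.41 kW × 14 h = 5.74 kWh
washing machine: 1.14 kW × 69 h = 78.66 kWh
Total energy = 184.21 kWh
Cost = 184.21 × $0.28 = $51.58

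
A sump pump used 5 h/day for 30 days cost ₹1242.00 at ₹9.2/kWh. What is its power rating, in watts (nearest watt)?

Energy = ₹1242.00 ÷ ₹9.2/kWh = 135 kWh
Runtime = 5 h/day × 30 days = 150 h
Power = 135 kWh ÷ 150 h = 0.9 kW = 900 W

900 W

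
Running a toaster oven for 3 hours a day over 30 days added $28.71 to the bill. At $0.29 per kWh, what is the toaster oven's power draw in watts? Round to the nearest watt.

1100 W

Energy = $28.71 ÷ $0.29/kWh = 99 kWh
Runtime = 3 h/day × 30 days = 90 h
Power = 99 kWh ÷ 90 h = 1.1 kW = 1100 W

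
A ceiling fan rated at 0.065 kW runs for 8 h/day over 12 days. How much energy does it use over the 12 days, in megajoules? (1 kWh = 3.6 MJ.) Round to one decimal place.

Runtime = 8 h/day × 12 days = 96 h
Energy = 0.065 kW × 96 h = 6.24 kWh
= 6.24 × 3.6 MJ = 22.5 MJ

22.5 MJ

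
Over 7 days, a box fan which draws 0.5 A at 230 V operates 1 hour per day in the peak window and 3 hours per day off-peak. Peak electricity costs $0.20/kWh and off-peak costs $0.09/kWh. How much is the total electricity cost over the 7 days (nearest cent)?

$0.38

Power = 0.5 A × 230 V = 115 W = 0.115 kW
Peak energy = 0.115 kW × 1 h × 7 = 0.805 kWh
Off-peak energy = 0.115 kW × 3 h × 7 = 2.415 kWh
Cost = 0.805 × $0.20 + 2.415 × $0.09 = $0.161 + $0.21735 = $0.38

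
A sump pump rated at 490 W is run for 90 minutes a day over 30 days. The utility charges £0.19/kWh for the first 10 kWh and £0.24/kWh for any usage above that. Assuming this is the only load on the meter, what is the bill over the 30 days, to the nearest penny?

£4.79

Runtime = 90 min × 30 = 2700 min = 45 h
Energy = 0.49 kW × 45 h = 22.05 kWh
Tier 1 (0–10 kWh): 10 × £0.19 = £1.9
Above 10 kWh: 12.05 × £0.24 = £2.892
Bill = £4.79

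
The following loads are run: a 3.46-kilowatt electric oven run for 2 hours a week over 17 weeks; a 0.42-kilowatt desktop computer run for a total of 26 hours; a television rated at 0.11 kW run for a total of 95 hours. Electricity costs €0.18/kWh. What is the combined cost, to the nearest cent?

€25.02

electric oven: Runtime = 2 h/week × 17 weeks = 34 h
electric oven: 3.46 kW × 34 h = 117.64 kWh
desktop computer: 0.42 kW × 26 h = 10.92 kWh
television: 0.11 kW × 95 h = 10.45 kWh
Total energy = 139.01 kWh
Cost = 139.01 × €0.18 = €25.02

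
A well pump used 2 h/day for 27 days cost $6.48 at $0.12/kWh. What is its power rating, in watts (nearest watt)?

Energy = $6.48 ÷ $0.12/kWh = 54 kWh
Runtime = 2 h/day × 27 days = 54 h
Power = 54 kWh ÷ 54 h = 1 kW = 1000 W

1000 W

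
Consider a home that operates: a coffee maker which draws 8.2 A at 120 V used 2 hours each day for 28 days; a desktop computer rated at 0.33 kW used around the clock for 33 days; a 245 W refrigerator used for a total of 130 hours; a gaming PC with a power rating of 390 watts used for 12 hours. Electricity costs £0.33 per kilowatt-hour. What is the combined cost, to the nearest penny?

£116.49

coffee maker: Power = 8.2 A × 120 V = 984 W = 0.984 kW
coffee maker: Runtime = 2 h/day × 28 days = 56 h
coffee maker: 0.984 kW × 56 h = 55.104 kWh
desktop computer: Runtime = 24 h × 33 = 792 h
desktop computer: 0.33 kW × 792 h = 261.36 kWh
refrigerator: 0.245 kW × 130 h = 31.85 kWh
gaming PC: 0.39 kW × 12 h = 4.68 kWh
Total energy = 352.994 kWh
Cost = 352.994 × £0.33 = £116.49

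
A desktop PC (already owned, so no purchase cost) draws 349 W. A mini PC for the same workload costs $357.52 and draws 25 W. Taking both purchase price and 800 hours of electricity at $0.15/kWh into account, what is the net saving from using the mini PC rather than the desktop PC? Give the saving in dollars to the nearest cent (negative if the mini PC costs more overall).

-$318.64

desktop PC: $0.00 + (349/1000) kW × 800 h × $0.15 = $0.00 + $41.88 = $41.88
mini PC: $357.52 + (25/1000) kW × 800 h × $0.15 = $357.52 + $3 = $360.52
Saving = $41.88 − $360.52 = −$318.64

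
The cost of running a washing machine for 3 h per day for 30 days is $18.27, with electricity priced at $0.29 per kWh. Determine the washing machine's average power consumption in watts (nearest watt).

700 W

Energy = $18.27 ÷ $0.29/kWh = 63 kWh
Runtime = 3 h/day × 30 days = 90 h
Power = 63 kWh ÷ 90 h = 0.7 kW = 700 W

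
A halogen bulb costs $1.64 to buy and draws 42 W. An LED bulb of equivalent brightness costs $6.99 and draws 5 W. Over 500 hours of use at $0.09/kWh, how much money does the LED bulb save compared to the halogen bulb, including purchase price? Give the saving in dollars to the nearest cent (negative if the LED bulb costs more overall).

-$3.69

halogen bulb: $1.64 + (42/1000) kW × 500 h × $0.09 = $1.64 + $1.89 = $3.53
LED bulb: $6.99 + (5/1000) kW × 500 h × $0.09 = $6.99 + $0.225 = $7.215
Saving = $3.53 − $7.215 = −$3.685 → -$3.69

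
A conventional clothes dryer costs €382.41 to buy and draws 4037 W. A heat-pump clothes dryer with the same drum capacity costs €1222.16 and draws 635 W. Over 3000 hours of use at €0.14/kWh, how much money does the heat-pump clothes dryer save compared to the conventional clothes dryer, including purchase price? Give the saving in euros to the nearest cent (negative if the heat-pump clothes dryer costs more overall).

€589.09

conventional clothes dryer: €382.41 + (4037/1000) kW × 3000 h × €0.14 = €382.41 + €1695.54 = €2077.95
heat-pump clothes dryer: €1222.16 + (635/1000) kW × 3000 h × €0.14 = €1222.16 + €266.7 = €1488.86
Saving = €2077.95 − €1488.86 = €589.09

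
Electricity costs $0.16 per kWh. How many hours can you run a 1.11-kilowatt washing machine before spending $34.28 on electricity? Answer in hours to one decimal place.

Energy available = $34.28 ÷ $0.16/kWh = 214.25 kWh
Hours = 214.25 kWh ÷ 1.11 kW = 193.0 h

193.0 h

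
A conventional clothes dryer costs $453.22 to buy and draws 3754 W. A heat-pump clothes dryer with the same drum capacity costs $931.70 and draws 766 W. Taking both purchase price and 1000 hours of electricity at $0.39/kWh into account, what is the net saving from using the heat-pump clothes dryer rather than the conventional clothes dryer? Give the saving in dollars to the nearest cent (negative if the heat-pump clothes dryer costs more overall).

$686.84

conventional clothes dryer: $453.22 + (3754/1000) kW × 1000 h × $0.39 = $453.22 + $1464.06 = $1917.28
heat-pump clothes dryer: $931.70 + (766/1000) kW × 1000 h × $0.39 = $931.70 + $298.74 = $1230.44
Saving = $1917.28 − $1230.44 = $686.84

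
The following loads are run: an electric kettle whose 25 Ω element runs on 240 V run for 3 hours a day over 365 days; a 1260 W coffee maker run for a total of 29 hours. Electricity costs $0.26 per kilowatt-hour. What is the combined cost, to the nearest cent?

$665.45

electric kettle: Power = V²/R = 240²/25 = 2304 W = 2.304 kW
electric kettle: Runtime = 3 h/day × 365 days = 1095 h
electric kettle: 2.304 kW × 1095 h = 2522.88 kWh
coffee maker: 1.26 kW × 29 h = 36.54 kWh
Total energy = 2559.42 kWh
Cost = 2559.42 × $0.26 = $665.45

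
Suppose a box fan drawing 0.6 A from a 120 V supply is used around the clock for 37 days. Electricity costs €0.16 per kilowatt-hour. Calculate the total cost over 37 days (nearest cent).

€10.23

Power = 0.6 A × 120 V = 72 W = 0.072 kW
Runtime = 24 h × 37 = 888 h
Energy = 0.072 kW × 888 h = 63.936 kWh
Cost = 63.936 kWh × €0.16/kWh = €10.23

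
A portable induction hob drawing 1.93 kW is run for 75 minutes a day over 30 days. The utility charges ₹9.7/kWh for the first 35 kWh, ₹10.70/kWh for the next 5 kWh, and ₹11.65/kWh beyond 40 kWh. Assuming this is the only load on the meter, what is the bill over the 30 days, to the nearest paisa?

Runtime = 75 min × 30 = 2250 min = 37.5 h
Energy = 1.93 kW × 37.5 h = 72.375 kWh
Tier 1 (0–35 kWh): 35 × ₹9.7 = ₹339.5
Tier 2 (35–40 kWh): 5 × ₹10.70 = ₹53.5
Above 40 kWh: 32.375 × ₹11.65 = ₹377.16875
Bill = ₹770.17

₹770.17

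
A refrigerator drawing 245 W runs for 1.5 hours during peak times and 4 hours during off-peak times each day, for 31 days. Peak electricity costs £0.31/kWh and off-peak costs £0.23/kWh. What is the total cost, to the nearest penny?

£10.52

Peak energy = 0.245 kW × 1.5 h × 31 = 11.3925 kWh
Off-peak energy = 0.245 kW × 4 h × 31 = 30.38 kWh
Cost = 11.3925 × £0.31 + 30.38 × £0.23 = £3.531675 + £6.9874 = £10.52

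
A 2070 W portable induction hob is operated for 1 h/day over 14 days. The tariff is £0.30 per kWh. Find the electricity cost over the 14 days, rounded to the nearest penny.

Runtime = 1 h/day × 14 days = 14 h
Energy = 2.07 kW × 14 h = 28.98 kWh
Cost = 28.98 kWh × £0.30/kWh = £8.69

£8.69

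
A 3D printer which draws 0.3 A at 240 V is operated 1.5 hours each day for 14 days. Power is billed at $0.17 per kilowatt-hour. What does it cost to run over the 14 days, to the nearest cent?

Power = 0.3 A × 240 V = 72 W = 0.072 kW
Runtime = 1.5 h/day × 14 days = 21 h
Energy = 0.072 kW × 21 h = 1.512 kWh
Cost = 1.512 kWh × $0.17/kWh = $0.26

$0.26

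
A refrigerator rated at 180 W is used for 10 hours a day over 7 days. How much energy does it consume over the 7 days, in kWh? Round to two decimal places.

12.60 kWh

Runtime = 10 h/day × 7 days = 70 h
Energy = 0.18 kW × 70 h = 12.6 kWh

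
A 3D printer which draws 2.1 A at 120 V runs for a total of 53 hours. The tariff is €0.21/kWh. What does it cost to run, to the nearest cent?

€2.80

Power = 2.1 A × 120 V = 252 W = 0.252 kW
Energy = 0.252 kW × 53 h = 13.356 kWh
Cost = 13.356 kWh × €0.21/kWh = €2.80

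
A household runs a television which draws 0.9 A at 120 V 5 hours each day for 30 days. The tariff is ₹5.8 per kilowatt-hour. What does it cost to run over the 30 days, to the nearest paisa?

Power = 0.9 A × 120 V = 108 W = 0.108 kW
Runtime = 5 h/day × 30 days = 150 h
Energy = 0.108 kW × 150 h = 16.2 kWh
Cost = 16.2 kWh × ₹5.8/kWh = ₹93.96

₹93.96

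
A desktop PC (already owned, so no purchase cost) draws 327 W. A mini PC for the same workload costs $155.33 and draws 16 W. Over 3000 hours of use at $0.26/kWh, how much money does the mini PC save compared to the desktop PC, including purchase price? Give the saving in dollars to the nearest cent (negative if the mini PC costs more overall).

desktop PC: $0.00 + (327/1000) kW × 3000 h × $0.26 = $0.00 + $255.06 = $255.06
mini PC: $155.33 + (16/1000) kW × 3000 h × $0.26 = $155.33 + $12.48 = $167.81
Saving = $255.06 − $167.81 = $87.25

$87.25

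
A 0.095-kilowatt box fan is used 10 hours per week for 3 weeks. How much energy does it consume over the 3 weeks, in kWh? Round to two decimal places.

2.85 kWh

Runtime = 10 h/week × 3 weeks = 30 h
Energy = 0.095 kW × 30 h = 2.85 kWh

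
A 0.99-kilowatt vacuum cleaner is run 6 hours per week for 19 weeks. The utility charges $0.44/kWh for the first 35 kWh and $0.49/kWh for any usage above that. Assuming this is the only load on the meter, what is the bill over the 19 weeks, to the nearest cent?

$53.55

Runtime = 6 h/week × 19 weeks = 114 h
Energy = 0.99 kW × 114 h = 112.86 kWh
Tier 1 (0–35 kWh): 35 × $0.44 = $15.4
Above 35 kWh: 77.86 × $0.49 = $38.1514
Bill = $53.55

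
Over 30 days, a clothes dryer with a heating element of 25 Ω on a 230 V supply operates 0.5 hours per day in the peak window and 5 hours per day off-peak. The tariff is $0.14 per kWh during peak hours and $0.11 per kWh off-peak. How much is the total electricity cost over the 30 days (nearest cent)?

Power = V²/R = 230²/25 = 2116 W = 2.116 kW
Peak energy = 2.116 kW × 0.5 h × 30 = 31.74 kWh
Off-peak energy = 2.116 kW × 5 h × 30 = 317.4 kWh
Cost = 31.74 × $0.14 + 317.4 × $0.11 = $4.4436 + $34.914 = $39.36

$39.36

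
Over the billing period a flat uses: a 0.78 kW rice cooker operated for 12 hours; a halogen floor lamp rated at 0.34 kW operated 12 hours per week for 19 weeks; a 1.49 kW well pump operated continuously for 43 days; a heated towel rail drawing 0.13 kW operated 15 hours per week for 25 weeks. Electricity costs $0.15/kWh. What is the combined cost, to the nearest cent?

rice cooker: 0.78 kW × 12 h = 9.36 kWh
halogen floor lamp: Runtime = 12 h/week × 19 weeks = 228 h
halogen floor lamp: 0.34 kW × 228 h = 77.52 kWh
well pump: Runtime = 24 h × 43 = 1032 h
well pump: 1.49 kW × 1032 h = 1537.68 kWh
heated towel rail: Runtime = 15 h/week × 25 weeks = 375 h
heated towel rail: 0.13 kW × 375 h = 48.75 kWh
Total energy = 1673.31 kWh
Cost = 1673.31 × $0.15 = $251.00

$251.00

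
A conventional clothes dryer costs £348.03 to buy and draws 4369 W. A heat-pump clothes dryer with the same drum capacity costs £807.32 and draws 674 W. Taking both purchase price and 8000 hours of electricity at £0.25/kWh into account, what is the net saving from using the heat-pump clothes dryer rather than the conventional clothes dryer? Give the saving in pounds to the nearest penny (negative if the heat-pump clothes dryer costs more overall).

conventional clothes dryer: £348.03 + (4369/1000) kW × 8000 h × £0.25 = £348.03 + £8738 = £9086.03
heat-pump clothes dryer: £807.32 + (674/1000) kW × 8000 h × £0.25 = £807.32 + £1348 = £2155.32
Saving = £9086.03 − £2155.32 = £6930.71

£6930.71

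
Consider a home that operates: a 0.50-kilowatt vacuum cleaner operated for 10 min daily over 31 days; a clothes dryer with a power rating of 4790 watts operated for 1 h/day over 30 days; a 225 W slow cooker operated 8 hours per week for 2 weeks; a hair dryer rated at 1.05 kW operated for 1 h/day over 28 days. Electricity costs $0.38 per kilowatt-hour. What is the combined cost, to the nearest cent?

vacuum cleaner: Runtime = 10 min × 31 = 310 min = 5.166666… h
vacuum cleaner: 0.5 kW × 5.166666… h = 2.583333… kWh
clothes dryer: Runtime = 1 h/day × 30 days = 30 h
clothes dryer: 4.79 kW × 30 h = 143.7 kWh
slow cooker: Runtime = 8 h/week × 2 weeks = 16 h
slow cooker: 0.225 kW × 16 h = 3.6 kWh
hair dryer: Runtime = 1 h/day × 28 days = 28 h
hair dryer: 1.05 kW × 28 h = 29.4 kWh
Total energy = 179.283333… kWh
Cost = 179.283333… × $0.38 = $68.13

$68.13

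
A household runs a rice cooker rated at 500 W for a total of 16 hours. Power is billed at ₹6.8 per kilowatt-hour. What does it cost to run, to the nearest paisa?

Energy = 0.5 kW × 16 h = 8 kWh
Cost = 8 kWh × ₹6.8/kWh = ₹54.40

₹54.40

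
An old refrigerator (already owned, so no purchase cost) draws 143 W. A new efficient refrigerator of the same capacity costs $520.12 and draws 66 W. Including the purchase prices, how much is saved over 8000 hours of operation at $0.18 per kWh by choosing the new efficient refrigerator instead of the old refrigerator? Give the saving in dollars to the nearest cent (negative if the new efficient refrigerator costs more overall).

-$409.24

old refrigerator: $0.00 + (143/1000) kW × 8000 h × $0.18 = $0.00 + $205.92 = $205.92
new efficient refrigerator: $520.12 + (66/1000) kW × 8000 h × $0.18 = $520.12 + $95.04 = $615.16
Saving = $205.92 − $615.16 = −$409.24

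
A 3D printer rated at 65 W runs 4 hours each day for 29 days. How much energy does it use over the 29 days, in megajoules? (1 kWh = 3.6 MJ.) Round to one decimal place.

27.1 MJ

Runtime = 4 h/day × 29 days = 116 h
Energy = 0.065 kW × 116 h = 7.54 kWh
= 7.54 × 3.6 MJ = 27.1 MJ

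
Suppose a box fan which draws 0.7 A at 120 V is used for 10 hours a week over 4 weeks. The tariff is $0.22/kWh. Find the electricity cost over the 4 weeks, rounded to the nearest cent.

$0.74

Power = 0.7 A × 120 V = 84 W = 0.084 kW
Runtime = 10 h/week × 4 weeks = 40 h
Energy = 0.084 kW × 40 h = 3.36 kWh
Cost = 3.36 kWh × $0.22/kWh = $0.74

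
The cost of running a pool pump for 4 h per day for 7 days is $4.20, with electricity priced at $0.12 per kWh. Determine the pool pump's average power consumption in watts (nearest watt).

1250 W

Energy = $4.20 ÷ $0.12/kWh = 35 kWh
Runtime = 4 h/day × 7 days = 28 h
Power = 35 kWh ÷ 28 h = 1.25 kW = 1250 W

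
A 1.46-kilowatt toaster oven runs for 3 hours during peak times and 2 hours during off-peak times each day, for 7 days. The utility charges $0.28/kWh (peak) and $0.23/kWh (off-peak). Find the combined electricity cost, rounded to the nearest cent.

Peak energy = 1.46 kW × 3 h × 7 = 30.66 kWh
Off-peak energy = 1.46 kW × 2 h × 7 = 20.44 kWh
Cost = 30.66 × $0.28 + 20.44 × $0.23 = $8.5848 + $4.7012 = $13.29

$13.29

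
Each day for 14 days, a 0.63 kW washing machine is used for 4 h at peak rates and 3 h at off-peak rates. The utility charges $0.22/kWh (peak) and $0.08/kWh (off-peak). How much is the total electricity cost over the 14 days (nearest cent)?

$9.88

Peak energy = 0.63 kW × 4 h × 14 = 35.28 kWh
Off-peak energy = 0.63 kW × 3 h × 14 = 26.46 kWh
Cost = 35.28 × $0.22 + 26.46 × $0.08 = $7.7616 + $2.1168 = $9.88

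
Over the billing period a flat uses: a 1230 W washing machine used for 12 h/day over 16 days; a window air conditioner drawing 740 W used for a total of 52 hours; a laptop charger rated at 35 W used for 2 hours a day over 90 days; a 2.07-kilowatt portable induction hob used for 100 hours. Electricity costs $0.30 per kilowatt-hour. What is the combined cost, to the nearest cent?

$146.38

washing machine: Runtime = 12 h/day × 16 days = 192 h
washing machine: 1.23 kW × 192 h = 236.16 kWh
window air conditioner: 0.74 kW × 52 h = 38.48 kWh
laptop charger: Runtime = 2 h/day × 90 days = 180 h
laptop charger: 0.035 kW × 180 h = 6.3 kWh
portable induction hob: 2.07 kW × 100 h = 207 kWh
Total energy = 487.94 kWh
Cost = 487.94 × $0.30 = $146.38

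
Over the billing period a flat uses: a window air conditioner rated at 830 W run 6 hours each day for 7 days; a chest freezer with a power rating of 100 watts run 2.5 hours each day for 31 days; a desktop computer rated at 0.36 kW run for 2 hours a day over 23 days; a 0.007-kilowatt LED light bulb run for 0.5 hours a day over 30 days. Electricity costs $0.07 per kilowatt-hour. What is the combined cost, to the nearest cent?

window air conditioner: Runtime = 6 h/day × 7 days = 42 h
window air conditioner: 0.83 kW × 42 h = 34.86 kWh
chest freezer: Runtime = 2.5 h/day × 31 days = 77.5 h
chest freezer: 0.1 kW × 77.5 h = 7.75 kWh
desktop computer: Runtime = 2 h/day × 23 days = 46 h
desktop computer: 0.36 kW × 46 h = 16.56 kWh
LED light bulb: Runtime = 0.5 h/day × 30 days = 15 h
LED light bulb: 0.007 kW × 15 h = 0.105 kWh
Total energy = 59.275 kWh
Cost = 59.275 × $0.07 = $4.15

$4.15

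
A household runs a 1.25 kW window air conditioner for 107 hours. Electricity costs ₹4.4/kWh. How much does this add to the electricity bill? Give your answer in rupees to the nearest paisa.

₹588.50

Energy = 1.25 kW × 107 h = 133.75 kWh
Cost = 133.75 kWh × ₹4.4/kWh = ₹588.50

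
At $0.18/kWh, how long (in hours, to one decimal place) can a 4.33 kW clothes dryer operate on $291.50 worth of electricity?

Energy available = $291.50 ÷ $0.18/kWh = 1619.4444 kWh
Hours = 1619.4444 kWh ÷ 4.33 kW = 374.0 h

374.0 h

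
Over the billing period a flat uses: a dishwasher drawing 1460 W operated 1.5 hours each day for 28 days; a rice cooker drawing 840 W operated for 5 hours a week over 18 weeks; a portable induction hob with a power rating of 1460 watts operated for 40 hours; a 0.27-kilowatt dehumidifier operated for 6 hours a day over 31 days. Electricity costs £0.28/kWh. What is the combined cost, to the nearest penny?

£68.75

dishwasher: Runtime = 1.5 h/day × 28 days = 42 h
dishwasher: 1.46 kW × 42 h = 61.32 kWh
rice cooker: Runtime = 5 h/week × 18 weeks = 90 h
rice cooker: 0.84 kW × 90 h = 75.6 kWh
portable induction hob: 1.46 kW × 40 h = 58.4 kWh
dehumidifier: Runtime = 6 h/day × 31 days = 186 h
dehumidifier: 0.27 kW × 186 h = 50.22 kWh
Total energy = 245.54 kWh
Cost = 245.54 × £0.28 = £68.75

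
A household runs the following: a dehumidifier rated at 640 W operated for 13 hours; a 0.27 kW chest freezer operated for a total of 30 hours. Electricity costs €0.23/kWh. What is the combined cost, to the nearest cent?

dehumidifier: 0.64 kW × 13 h = 8.32 kWh
chest freezer: 0.27 kW × 30 h = 8.1 kWh
Total energy = 16.42 kWh
Cost = 16.42 × €0.23 = €3.78

€3.78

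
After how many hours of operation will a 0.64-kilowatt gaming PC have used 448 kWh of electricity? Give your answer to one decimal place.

700.0 h

Hours = 448 kWh ÷ 0.64 kW = 700.0 h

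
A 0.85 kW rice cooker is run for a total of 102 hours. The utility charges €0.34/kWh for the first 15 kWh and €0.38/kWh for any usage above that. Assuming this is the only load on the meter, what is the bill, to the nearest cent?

€32.35

Energy = 0.85 kW × 102 h = 86.7 kWh
Tier 1 (0–15 kWh): 15 × €0.34 = €5.1
Above 15 kWh: 71.7 × €0.38 = €27.246
Bill = €32.35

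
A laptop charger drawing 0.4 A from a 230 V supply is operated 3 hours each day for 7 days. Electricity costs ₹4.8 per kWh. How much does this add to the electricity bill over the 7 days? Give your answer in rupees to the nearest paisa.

₹9.27

Power = 0.4 A × 230 V = 92 W = 0.092 kW
Runtime = 3 h/day × 7 days = 21 h
Energy = 0.092 kW × 21 h = 1.932 kWh
Cost = 1.932 kWh × ₹4.8/kWh = ₹9.27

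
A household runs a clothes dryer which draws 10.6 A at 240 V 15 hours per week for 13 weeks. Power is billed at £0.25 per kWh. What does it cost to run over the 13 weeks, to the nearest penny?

Power = 10.6 A × 240 V = 2544 W = 2.544 kW
Runtime = 15 h/week × 13 weeks = 195 h
Energy = 2.544 kW × 195 h = 496.08 kWh
Cost = 496.08 kWh × £0.25/kWh = £124.02

£124.02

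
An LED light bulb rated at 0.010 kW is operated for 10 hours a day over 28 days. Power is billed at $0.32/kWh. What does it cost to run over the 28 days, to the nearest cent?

$0.90

Runtime = 10 h/day × 28 days = 280 h
Energy = 0.01 kW × 280 h = 2.8 kWh
Cost = 2.8 kWh × $0.32/kWh = $0.90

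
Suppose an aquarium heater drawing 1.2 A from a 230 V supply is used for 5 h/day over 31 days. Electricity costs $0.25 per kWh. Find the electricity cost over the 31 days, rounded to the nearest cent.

Power = 1.2 A × 230 V = 276 W = 0.276 kW
Runtime = 5 h/day × 31 days = 155 h
Energy = 0.276 kW × 155 h = 42.78 kWh
Cost = 42.78 kWh × $0.25/kWh = $10.70

$10.70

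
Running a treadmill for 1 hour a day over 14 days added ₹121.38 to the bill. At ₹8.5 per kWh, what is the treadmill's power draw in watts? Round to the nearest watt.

Energy = ₹121.38 ÷ ₹8.5/kWh = 14.28 kWh
Runtime = 1 h/day × 14 days = 14 h
Power = 14.28 kWh ÷ 14 h = 1.02 kW = 1020 W

1020 W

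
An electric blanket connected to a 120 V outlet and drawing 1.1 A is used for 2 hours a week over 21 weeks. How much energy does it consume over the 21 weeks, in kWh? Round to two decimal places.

5.54 kWh

Power = 1.1 A × 120 V = 132 W = 0.132 kW
Runtime = 2 h/week × 21 weeks = 42 h
Energy = 0.132 kW × 42 h = 5.544 kWh ≈ 5.54 kWh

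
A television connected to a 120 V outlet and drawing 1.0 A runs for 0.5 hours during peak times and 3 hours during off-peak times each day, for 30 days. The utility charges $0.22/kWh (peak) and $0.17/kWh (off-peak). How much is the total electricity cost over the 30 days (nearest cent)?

$2.23

Power = 1.0 A × 120 V = 120 W = 0.12 kW
Peak energy = 0.12 kW × 0.5 h × 30 = 1.8 kWh
Off-peak energy = 0.12 kW × 3 h × 30 = 10.8 kWh
Cost = 1.8 × $0.22 + 10.8 × $0.17 = $0.396 + $1.836 = $2.23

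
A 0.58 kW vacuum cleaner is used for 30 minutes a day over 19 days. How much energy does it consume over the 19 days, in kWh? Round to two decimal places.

Runtime = 30 min × 19 = 570 min = 9.5 h
Energy = 0.58 kW × 9.5 h = 5.51 kWh

5.51 kWh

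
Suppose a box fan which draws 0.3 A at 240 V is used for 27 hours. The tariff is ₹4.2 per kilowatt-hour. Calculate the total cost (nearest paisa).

₹8.16

Power = 0.3 A × 240 V = 72 W = 0.072 kW
Energy = 0.072 kW × 27 h = 1.944 kWh
Cost = 1.944 kWh × ₹4.2/kWh = ₹8.16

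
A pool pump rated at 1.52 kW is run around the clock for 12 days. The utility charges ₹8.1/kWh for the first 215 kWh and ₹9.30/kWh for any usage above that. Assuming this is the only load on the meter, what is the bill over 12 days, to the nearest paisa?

₹3813.17

Runtime = 24 h × 12 = 288 h
Energy = 1.52 kW × 288 h = 437.76 kWh
Tier 1 (0–215 kWh): 215 × ₹8.1 = ₹1741.5
Above 215 kWh: 222.76 × ₹9.30 = ₹2071.668
Bill = ₹3813.17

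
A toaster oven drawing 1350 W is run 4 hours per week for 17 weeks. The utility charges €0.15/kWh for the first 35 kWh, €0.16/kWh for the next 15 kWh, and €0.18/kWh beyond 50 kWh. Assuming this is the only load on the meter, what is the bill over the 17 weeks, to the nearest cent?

€15.17

Runtime = 4 h/week × 17 weeks = 68 h
Energy = 1.35 kW × 68 h = 91.8 kWh
Tier 1 (0–35 kWh): 35 × €0.15 = €5.25
Tier 2 (35–50 kWh): 15 × €0.16 = €2.4
Above 50 kWh: 41.8 × €0.18 = €7.524
Bill = €15.17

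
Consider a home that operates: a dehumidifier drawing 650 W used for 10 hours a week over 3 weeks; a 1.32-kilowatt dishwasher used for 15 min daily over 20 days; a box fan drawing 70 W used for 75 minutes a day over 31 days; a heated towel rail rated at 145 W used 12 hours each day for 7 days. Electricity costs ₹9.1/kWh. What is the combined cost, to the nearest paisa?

dehumidifier: Runtime = 10 h/week × 3 weeks = 30 h
dehumidifier: 0.65 kW × 30 h = 19.5 kWh
dishwasher: Runtime = 15 min × 20 = 300 min = 5 h
dishwasher: 1.32 kW × 5 h = 6.6 kWh
box fan: Runtime = 75 min × 31 = 2325 min = 38.75 h
box fan: 0.07 kW × 38.75 h = 2.7125 kWh
heated towel rail: Runtime = 12 h/day × 7 days = 84 h
heated towel rail: 0.145 kW × 84 h = 12.18 kWh
Total energy = 40.9925 kWh
Cost = 40.9925 × ₹9.1 = ₹373.03

₹373.03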